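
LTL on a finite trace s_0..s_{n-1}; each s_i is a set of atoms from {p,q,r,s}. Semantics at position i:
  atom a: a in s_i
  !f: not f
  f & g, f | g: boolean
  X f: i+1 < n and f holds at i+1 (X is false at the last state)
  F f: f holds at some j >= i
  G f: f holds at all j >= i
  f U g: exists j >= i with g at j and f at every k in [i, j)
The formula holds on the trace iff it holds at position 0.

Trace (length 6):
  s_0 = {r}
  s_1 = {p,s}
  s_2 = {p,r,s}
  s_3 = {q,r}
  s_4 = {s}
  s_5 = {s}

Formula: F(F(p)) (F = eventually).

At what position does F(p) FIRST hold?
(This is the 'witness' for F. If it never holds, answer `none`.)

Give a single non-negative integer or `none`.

Answer: 0

Derivation:
s_0={r}: F(p)=True p=False
s_1={p,s}: F(p)=True p=True
s_2={p,r,s}: F(p)=True p=True
s_3={q,r}: F(p)=False p=False
s_4={s}: F(p)=False p=False
s_5={s}: F(p)=False p=False
F(F(p)) holds; first witness at position 0.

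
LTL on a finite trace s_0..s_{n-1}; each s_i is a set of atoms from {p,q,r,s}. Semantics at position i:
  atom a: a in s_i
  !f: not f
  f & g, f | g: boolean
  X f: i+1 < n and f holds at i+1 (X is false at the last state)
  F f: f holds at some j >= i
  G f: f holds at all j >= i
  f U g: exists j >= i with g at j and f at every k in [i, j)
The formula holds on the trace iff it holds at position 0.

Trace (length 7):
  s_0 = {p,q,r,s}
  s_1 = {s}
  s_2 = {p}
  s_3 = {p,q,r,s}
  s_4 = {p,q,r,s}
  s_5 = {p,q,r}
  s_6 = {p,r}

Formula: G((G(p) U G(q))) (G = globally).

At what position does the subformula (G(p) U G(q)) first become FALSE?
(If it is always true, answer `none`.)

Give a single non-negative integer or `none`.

Answer: 0

Derivation:
s_0={p,q,r,s}: (G(p) U G(q))=False G(p)=False p=True G(q)=False q=True
s_1={s}: (G(p) U G(q))=False G(p)=False p=False G(q)=False q=False
s_2={p}: (G(p) U G(q))=False G(p)=True p=True G(q)=False q=False
s_3={p,q,r,s}: (G(p) U G(q))=False G(p)=True p=True G(q)=False q=True
s_4={p,q,r,s}: (G(p) U G(q))=False G(p)=True p=True G(q)=False q=True
s_5={p,q,r}: (G(p) U G(q))=False G(p)=True p=True G(q)=False q=True
s_6={p,r}: (G(p) U G(q))=False G(p)=True p=True G(q)=False q=False
G((G(p) U G(q))) holds globally = False
First violation at position 0.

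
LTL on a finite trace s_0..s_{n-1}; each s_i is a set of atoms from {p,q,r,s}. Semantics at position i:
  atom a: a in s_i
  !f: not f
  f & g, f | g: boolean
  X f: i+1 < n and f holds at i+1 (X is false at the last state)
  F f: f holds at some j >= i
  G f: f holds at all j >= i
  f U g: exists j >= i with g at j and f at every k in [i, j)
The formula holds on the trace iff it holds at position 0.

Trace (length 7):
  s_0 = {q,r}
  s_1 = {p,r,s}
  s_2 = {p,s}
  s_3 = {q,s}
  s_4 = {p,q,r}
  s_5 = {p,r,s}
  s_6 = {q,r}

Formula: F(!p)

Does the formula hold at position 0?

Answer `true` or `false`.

s_0={q,r}: F(!p)=True !p=True p=False
s_1={p,r,s}: F(!p)=True !p=False p=True
s_2={p,s}: F(!p)=True !p=False p=True
s_3={q,s}: F(!p)=True !p=True p=False
s_4={p,q,r}: F(!p)=True !p=False p=True
s_5={p,r,s}: F(!p)=True !p=False p=True
s_6={q,r}: F(!p)=True !p=True p=False

Answer: true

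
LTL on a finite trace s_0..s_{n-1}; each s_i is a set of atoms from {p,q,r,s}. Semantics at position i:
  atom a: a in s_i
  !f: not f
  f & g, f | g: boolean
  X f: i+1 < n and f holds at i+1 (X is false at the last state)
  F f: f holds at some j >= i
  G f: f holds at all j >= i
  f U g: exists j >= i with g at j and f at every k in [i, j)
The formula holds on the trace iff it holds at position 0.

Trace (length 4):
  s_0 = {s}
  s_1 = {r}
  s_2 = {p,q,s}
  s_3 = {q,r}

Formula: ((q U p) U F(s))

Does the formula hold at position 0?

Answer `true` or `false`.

Answer: true

Derivation:
s_0={s}: ((q U p) U F(s))=True (q U p)=False q=False p=False F(s)=True s=True
s_1={r}: ((q U p) U F(s))=True (q U p)=False q=False p=False F(s)=True s=False
s_2={p,q,s}: ((q U p) U F(s))=True (q U p)=True q=True p=True F(s)=True s=True
s_3={q,r}: ((q U p) U F(s))=False (q U p)=False q=True p=False F(s)=False s=False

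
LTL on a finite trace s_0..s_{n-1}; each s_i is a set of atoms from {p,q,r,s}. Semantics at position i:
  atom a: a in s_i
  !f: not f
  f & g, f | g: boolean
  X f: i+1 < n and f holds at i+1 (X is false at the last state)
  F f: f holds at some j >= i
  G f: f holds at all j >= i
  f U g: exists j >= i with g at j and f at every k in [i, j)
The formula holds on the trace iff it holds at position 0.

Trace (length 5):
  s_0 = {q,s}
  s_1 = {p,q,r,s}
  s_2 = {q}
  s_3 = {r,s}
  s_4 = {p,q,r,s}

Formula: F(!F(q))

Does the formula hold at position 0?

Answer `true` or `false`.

Answer: false

Derivation:
s_0={q,s}: F(!F(q))=False !F(q)=False F(q)=True q=True
s_1={p,q,r,s}: F(!F(q))=False !F(q)=False F(q)=True q=True
s_2={q}: F(!F(q))=False !F(q)=False F(q)=True q=True
s_3={r,s}: F(!F(q))=False !F(q)=False F(q)=True q=False
s_4={p,q,r,s}: F(!F(q))=False !F(q)=False F(q)=True q=True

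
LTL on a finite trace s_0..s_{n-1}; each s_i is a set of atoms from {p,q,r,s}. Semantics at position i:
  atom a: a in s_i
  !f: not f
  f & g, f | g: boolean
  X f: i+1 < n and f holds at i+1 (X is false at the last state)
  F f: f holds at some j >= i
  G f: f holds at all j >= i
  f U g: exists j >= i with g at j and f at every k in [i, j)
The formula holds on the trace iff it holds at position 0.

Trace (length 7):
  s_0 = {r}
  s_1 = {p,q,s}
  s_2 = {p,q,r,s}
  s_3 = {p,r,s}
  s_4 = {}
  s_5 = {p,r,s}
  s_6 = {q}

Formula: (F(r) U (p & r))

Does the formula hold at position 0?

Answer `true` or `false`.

Answer: true

Derivation:
s_0={r}: (F(r) U (p & r))=True F(r)=True r=True (p & r)=False p=False
s_1={p,q,s}: (F(r) U (p & r))=True F(r)=True r=False (p & r)=False p=True
s_2={p,q,r,s}: (F(r) U (p & r))=True F(r)=True r=True (p & r)=True p=True
s_3={p,r,s}: (F(r) U (p & r))=True F(r)=True r=True (p & r)=True p=True
s_4={}: (F(r) U (p & r))=True F(r)=True r=False (p & r)=False p=False
s_5={p,r,s}: (F(r) U (p & r))=True F(r)=True r=True (p & r)=True p=True
s_6={q}: (F(r) U (p & r))=False F(r)=False r=False (p & r)=False p=False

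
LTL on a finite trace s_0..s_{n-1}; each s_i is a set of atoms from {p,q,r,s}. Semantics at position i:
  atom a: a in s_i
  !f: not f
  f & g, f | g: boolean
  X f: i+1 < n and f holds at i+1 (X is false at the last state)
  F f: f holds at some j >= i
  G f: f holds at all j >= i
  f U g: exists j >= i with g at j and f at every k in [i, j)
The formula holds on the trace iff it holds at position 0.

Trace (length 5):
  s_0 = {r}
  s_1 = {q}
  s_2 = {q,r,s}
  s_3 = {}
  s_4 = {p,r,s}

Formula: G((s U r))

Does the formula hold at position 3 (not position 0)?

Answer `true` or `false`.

s_0={r}: G((s U r))=False (s U r)=True s=False r=True
s_1={q}: G((s U r))=False (s U r)=False s=False r=False
s_2={q,r,s}: G((s U r))=False (s U r)=True s=True r=True
s_3={}: G((s U r))=False (s U r)=False s=False r=False
s_4={p,r,s}: G((s U r))=True (s U r)=True s=True r=True
Evaluating at position 3: result = False

Answer: false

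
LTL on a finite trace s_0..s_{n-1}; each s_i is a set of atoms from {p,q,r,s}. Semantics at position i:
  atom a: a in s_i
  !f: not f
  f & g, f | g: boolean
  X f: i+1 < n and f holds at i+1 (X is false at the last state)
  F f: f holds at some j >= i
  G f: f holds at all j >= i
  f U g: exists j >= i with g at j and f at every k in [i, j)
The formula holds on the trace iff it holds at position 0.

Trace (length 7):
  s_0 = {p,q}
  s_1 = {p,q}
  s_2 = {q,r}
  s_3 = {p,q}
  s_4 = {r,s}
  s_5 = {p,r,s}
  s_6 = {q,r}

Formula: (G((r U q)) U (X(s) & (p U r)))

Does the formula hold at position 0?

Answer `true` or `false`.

s_0={p,q}: (G((r U q)) U (X(s) & (p U r)))=True G((r U q))=True (r U q)=True r=False q=True (X(s) & (p U r))=False X(s)=False s=False (p U r)=True p=True
s_1={p,q}: (G((r U q)) U (X(s) & (p U r)))=True G((r U q))=True (r U q)=True r=False q=True (X(s) & (p U r))=False X(s)=False s=False (p U r)=True p=True
s_2={q,r}: (G((r U q)) U (X(s) & (p U r)))=True G((r U q))=True (r U q)=True r=True q=True (X(s) & (p U r))=False X(s)=False s=False (p U r)=True p=False
s_3={p,q}: (G((r U q)) U (X(s) & (p U r)))=True G((r U q))=True (r U q)=True r=False q=True (X(s) & (p U r))=True X(s)=True s=False (p U r)=True p=True
s_4={r,s}: (G((r U q)) U (X(s) & (p U r)))=True G((r U q))=True (r U q)=True r=True q=False (X(s) & (p U r))=True X(s)=True s=True (p U r)=True p=False
s_5={p,r,s}: (G((r U q)) U (X(s) & (p U r)))=False G((r U q))=True (r U q)=True r=True q=False (X(s) & (p U r))=False X(s)=False s=True (p U r)=True p=True
s_6={q,r}: (G((r U q)) U (X(s) & (p U r)))=False G((r U q))=True (r U q)=True r=True q=True (X(s) & (p U r))=False X(s)=False s=False (p U r)=True p=False

Answer: true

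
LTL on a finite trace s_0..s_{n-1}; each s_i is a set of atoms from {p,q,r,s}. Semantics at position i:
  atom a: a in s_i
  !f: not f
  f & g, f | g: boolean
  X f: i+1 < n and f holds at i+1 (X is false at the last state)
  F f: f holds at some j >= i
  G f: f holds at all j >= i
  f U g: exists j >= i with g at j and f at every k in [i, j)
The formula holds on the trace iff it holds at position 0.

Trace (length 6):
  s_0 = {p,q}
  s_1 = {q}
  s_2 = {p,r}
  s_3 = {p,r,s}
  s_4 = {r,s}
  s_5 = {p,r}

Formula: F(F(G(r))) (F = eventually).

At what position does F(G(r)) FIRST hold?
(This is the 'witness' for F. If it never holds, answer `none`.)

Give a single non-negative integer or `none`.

s_0={p,q}: F(G(r))=True G(r)=False r=False
s_1={q}: F(G(r))=True G(r)=False r=False
s_2={p,r}: F(G(r))=True G(r)=True r=True
s_3={p,r,s}: F(G(r))=True G(r)=True r=True
s_4={r,s}: F(G(r))=True G(r)=True r=True
s_5={p,r}: F(G(r))=True G(r)=True r=True
F(F(G(r))) holds; first witness at position 0.

Answer: 0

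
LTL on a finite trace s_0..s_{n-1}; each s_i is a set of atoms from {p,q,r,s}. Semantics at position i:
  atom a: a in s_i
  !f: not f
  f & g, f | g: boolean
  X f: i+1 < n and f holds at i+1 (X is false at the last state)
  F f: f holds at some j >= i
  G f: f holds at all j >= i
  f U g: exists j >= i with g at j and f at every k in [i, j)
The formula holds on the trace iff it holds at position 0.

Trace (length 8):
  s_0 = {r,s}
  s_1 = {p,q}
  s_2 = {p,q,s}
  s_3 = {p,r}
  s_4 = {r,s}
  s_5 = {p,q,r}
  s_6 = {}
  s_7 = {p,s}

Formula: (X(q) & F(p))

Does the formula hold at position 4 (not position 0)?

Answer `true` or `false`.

s_0={r,s}: (X(q) & F(p))=True X(q)=True q=False F(p)=True p=False
s_1={p,q}: (X(q) & F(p))=True X(q)=True q=True F(p)=True p=True
s_2={p,q,s}: (X(q) & F(p))=False X(q)=False q=True F(p)=True p=True
s_3={p,r}: (X(q) & F(p))=False X(q)=False q=False F(p)=True p=True
s_4={r,s}: (X(q) & F(p))=True X(q)=True q=False F(p)=True p=False
s_5={p,q,r}: (X(q) & F(p))=False X(q)=False q=True F(p)=True p=True
s_6={}: (X(q) & F(p))=False X(q)=False q=False F(p)=True p=False
s_7={p,s}: (X(q) & F(p))=False X(q)=False q=False F(p)=True p=True
Evaluating at position 4: result = True

Answer: true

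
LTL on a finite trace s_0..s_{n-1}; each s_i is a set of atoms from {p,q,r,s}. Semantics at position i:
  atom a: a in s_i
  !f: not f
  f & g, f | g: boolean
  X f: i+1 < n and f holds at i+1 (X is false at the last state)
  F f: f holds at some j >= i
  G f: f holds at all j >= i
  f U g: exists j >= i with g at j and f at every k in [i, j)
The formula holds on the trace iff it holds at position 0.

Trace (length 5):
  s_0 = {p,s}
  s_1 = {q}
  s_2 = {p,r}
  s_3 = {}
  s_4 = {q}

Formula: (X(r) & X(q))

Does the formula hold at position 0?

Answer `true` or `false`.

s_0={p,s}: (X(r) & X(q))=False X(r)=False r=False X(q)=True q=False
s_1={q}: (X(r) & X(q))=False X(r)=True r=False X(q)=False q=True
s_2={p,r}: (X(r) & X(q))=False X(r)=False r=True X(q)=False q=False
s_3={}: (X(r) & X(q))=False X(r)=False r=False X(q)=True q=False
s_4={q}: (X(r) & X(q))=False X(r)=False r=False X(q)=False q=True

Answer: false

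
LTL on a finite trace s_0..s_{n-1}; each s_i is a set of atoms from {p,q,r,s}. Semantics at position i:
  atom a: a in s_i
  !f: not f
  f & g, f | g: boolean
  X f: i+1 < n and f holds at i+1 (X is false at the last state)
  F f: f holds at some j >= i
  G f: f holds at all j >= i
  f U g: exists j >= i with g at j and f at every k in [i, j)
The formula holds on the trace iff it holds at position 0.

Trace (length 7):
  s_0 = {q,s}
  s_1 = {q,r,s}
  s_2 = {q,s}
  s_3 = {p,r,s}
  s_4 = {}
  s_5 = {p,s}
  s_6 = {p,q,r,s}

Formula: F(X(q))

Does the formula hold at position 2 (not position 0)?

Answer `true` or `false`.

s_0={q,s}: F(X(q))=True X(q)=True q=True
s_1={q,r,s}: F(X(q))=True X(q)=True q=True
s_2={q,s}: F(X(q))=True X(q)=False q=True
s_3={p,r,s}: F(X(q))=True X(q)=False q=False
s_4={}: F(X(q))=True X(q)=False q=False
s_5={p,s}: F(X(q))=True X(q)=True q=False
s_6={p,q,r,s}: F(X(q))=False X(q)=False q=True
Evaluating at position 2: result = True

Answer: true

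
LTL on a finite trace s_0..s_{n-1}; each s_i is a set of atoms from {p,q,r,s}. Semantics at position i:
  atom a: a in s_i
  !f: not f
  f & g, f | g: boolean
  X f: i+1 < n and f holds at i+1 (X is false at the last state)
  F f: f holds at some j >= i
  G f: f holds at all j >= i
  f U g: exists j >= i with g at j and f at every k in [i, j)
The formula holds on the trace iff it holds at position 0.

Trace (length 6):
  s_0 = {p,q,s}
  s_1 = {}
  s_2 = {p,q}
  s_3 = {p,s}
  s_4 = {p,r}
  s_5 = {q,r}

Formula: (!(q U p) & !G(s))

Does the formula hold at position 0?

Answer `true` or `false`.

s_0={p,q,s}: (!(q U p) & !G(s))=False !(q U p)=False (q U p)=True q=True p=True !G(s)=True G(s)=False s=True
s_1={}: (!(q U p) & !G(s))=True !(q U p)=True (q U p)=False q=False p=False !G(s)=True G(s)=False s=False
s_2={p,q}: (!(q U p) & !G(s))=False !(q U p)=False (q U p)=True q=True p=True !G(s)=True G(s)=False s=False
s_3={p,s}: (!(q U p) & !G(s))=False !(q U p)=False (q U p)=True q=False p=True !G(s)=True G(s)=False s=True
s_4={p,r}: (!(q U p) & !G(s))=False !(q U p)=False (q U p)=True q=False p=True !G(s)=True G(s)=False s=False
s_5={q,r}: (!(q U p) & !G(s))=True !(q U p)=True (q U p)=False q=True p=False !G(s)=True G(s)=False s=False

Answer: false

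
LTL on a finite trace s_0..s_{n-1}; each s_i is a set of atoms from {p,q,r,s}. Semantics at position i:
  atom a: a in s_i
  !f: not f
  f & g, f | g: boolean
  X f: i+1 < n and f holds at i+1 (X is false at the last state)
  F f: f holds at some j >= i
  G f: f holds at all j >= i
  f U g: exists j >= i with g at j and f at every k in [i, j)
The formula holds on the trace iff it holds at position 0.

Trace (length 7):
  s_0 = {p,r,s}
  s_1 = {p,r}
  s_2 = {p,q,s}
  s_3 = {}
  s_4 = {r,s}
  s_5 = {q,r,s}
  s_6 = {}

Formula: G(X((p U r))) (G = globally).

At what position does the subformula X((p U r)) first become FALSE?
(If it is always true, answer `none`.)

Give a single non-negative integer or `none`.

s_0={p,r,s}: X((p U r))=True (p U r)=True p=True r=True
s_1={p,r}: X((p U r))=False (p U r)=True p=True r=True
s_2={p,q,s}: X((p U r))=False (p U r)=False p=True r=False
s_3={}: X((p U r))=True (p U r)=False p=False r=False
s_4={r,s}: X((p U r))=True (p U r)=True p=False r=True
s_5={q,r,s}: X((p U r))=False (p U r)=True p=False r=True
s_6={}: X((p U r))=False (p U r)=False p=False r=False
G(X((p U r))) holds globally = False
First violation at position 1.

Answer: 1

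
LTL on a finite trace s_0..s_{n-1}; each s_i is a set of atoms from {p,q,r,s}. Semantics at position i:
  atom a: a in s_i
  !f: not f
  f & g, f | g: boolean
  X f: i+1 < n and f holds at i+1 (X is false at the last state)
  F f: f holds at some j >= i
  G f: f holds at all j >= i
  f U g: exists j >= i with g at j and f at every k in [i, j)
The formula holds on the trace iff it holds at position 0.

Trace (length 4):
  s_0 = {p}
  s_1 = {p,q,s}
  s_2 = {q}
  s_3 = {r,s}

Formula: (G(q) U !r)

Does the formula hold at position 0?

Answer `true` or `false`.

s_0={p}: (G(q) U !r)=True G(q)=False q=False !r=True r=False
s_1={p,q,s}: (G(q) U !r)=True G(q)=False q=True !r=True r=False
s_2={q}: (G(q) U !r)=True G(q)=False q=True !r=True r=False
s_3={r,s}: (G(q) U !r)=False G(q)=False q=False !r=False r=True

Answer: true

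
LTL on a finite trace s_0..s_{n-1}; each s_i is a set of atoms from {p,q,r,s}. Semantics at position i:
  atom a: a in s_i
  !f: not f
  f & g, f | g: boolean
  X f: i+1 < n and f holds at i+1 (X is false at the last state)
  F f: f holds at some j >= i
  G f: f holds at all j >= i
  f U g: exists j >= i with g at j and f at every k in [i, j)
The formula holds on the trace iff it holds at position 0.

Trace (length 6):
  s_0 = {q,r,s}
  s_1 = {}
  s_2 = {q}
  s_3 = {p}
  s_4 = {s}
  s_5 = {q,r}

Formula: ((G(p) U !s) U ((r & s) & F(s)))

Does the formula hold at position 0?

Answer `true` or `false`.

s_0={q,r,s}: ((G(p) U !s) U ((r & s) & F(s)))=True (G(p) U !s)=False G(p)=False p=False !s=False s=True ((r & s) & F(s))=True (r & s)=True r=True F(s)=True
s_1={}: ((G(p) U !s) U ((r & s) & F(s)))=False (G(p) U !s)=True G(p)=False p=False !s=True s=False ((r & s) & F(s))=False (r & s)=False r=False F(s)=True
s_2={q}: ((G(p) U !s) U ((r & s) & F(s)))=False (G(p) U !s)=True G(p)=False p=False !s=True s=False ((r & s) & F(s))=False (r & s)=False r=False F(s)=True
s_3={p}: ((G(p) U !s) U ((r & s) & F(s)))=False (G(p) U !s)=True G(p)=False p=True !s=True s=False ((r & s) & F(s))=False (r & s)=False r=False F(s)=True
s_4={s}: ((G(p) U !s) U ((r & s) & F(s)))=False (G(p) U !s)=False G(p)=False p=False !s=False s=True ((r & s) & F(s))=False (r & s)=False r=False F(s)=True
s_5={q,r}: ((G(p) U !s) U ((r & s) & F(s)))=False (G(p) U !s)=True G(p)=False p=False !s=True s=False ((r & s) & F(s))=False (r & s)=False r=True F(s)=False

Answer: true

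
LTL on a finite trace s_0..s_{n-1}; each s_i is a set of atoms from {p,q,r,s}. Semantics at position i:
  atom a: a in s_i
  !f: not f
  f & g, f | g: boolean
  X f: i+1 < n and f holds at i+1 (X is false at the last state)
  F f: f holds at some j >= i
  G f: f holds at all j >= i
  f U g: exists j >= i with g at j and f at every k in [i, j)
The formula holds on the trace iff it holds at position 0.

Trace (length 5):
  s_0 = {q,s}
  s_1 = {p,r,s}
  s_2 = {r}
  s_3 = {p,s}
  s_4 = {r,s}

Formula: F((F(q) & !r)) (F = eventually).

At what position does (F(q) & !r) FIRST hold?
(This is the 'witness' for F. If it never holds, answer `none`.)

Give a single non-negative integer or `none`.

s_0={q,s}: (F(q) & !r)=True F(q)=True q=True !r=True r=False
s_1={p,r,s}: (F(q) & !r)=False F(q)=False q=False !r=False r=True
s_2={r}: (F(q) & !r)=False F(q)=False q=False !r=False r=True
s_3={p,s}: (F(q) & !r)=False F(q)=False q=False !r=True r=False
s_4={r,s}: (F(q) & !r)=False F(q)=False q=False !r=False r=True
F((F(q) & !r)) holds; first witness at position 0.

Answer: 0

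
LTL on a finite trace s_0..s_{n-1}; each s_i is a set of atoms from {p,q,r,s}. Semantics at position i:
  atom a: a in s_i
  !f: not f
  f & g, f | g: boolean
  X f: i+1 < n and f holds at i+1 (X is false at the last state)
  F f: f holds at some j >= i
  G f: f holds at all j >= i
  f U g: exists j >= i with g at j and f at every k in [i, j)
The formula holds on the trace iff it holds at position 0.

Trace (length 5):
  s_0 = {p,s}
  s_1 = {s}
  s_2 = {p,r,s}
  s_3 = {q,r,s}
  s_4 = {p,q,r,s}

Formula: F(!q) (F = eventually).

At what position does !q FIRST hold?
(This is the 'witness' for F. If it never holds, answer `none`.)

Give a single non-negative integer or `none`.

s_0={p,s}: !q=True q=False
s_1={s}: !q=True q=False
s_2={p,r,s}: !q=True q=False
s_3={q,r,s}: !q=False q=True
s_4={p,q,r,s}: !q=False q=True
F(!q) holds; first witness at position 0.

Answer: 0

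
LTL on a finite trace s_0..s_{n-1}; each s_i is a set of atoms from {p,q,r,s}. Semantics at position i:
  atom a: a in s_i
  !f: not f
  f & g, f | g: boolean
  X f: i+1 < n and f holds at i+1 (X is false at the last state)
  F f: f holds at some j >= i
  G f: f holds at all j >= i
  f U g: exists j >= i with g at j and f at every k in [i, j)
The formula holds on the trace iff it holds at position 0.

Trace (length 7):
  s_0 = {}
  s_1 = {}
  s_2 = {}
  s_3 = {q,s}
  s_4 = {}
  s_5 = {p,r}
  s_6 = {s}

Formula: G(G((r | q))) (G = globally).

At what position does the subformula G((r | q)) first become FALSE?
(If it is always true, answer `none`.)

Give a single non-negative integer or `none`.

s_0={}: G((r | q))=False (r | q)=False r=False q=False
s_1={}: G((r | q))=False (r | q)=False r=False q=False
s_2={}: G((r | q))=False (r | q)=False r=False q=False
s_3={q,s}: G((r | q))=False (r | q)=True r=False q=True
s_4={}: G((r | q))=False (r | q)=False r=False q=False
s_5={p,r}: G((r | q))=False (r | q)=True r=True q=False
s_6={s}: G((r | q))=False (r | q)=False r=False q=False
G(G((r | q))) holds globally = False
First violation at position 0.

Answer: 0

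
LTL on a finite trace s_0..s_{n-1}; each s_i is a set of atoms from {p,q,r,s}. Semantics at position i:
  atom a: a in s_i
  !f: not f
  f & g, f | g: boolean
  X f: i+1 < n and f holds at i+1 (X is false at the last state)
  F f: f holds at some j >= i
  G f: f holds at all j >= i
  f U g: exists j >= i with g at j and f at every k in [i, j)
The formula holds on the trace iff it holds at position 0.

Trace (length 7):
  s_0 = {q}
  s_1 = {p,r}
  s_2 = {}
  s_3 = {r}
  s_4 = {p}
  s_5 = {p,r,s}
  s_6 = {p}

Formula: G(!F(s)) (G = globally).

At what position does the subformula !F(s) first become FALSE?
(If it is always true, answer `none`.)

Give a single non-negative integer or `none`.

Answer: 0

Derivation:
s_0={q}: !F(s)=False F(s)=True s=False
s_1={p,r}: !F(s)=False F(s)=True s=False
s_2={}: !F(s)=False F(s)=True s=False
s_3={r}: !F(s)=False F(s)=True s=False
s_4={p}: !F(s)=False F(s)=True s=False
s_5={p,r,s}: !F(s)=False F(s)=True s=True
s_6={p}: !F(s)=True F(s)=False s=False
G(!F(s)) holds globally = False
First violation at position 0.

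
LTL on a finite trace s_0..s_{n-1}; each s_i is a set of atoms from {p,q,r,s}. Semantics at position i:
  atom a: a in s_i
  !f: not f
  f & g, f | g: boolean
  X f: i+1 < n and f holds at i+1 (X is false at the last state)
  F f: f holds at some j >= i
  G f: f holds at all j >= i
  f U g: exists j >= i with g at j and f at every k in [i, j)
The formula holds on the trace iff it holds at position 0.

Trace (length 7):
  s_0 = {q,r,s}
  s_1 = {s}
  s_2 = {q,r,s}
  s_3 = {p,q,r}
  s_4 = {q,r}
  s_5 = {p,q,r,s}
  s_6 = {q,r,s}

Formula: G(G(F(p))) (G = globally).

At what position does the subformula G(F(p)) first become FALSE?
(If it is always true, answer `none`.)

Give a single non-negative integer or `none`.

s_0={q,r,s}: G(F(p))=False F(p)=True p=False
s_1={s}: G(F(p))=False F(p)=True p=False
s_2={q,r,s}: G(F(p))=False F(p)=True p=False
s_3={p,q,r}: G(F(p))=False F(p)=True p=True
s_4={q,r}: G(F(p))=False F(p)=True p=False
s_5={p,q,r,s}: G(F(p))=False F(p)=True p=True
s_6={q,r,s}: G(F(p))=False F(p)=False p=False
G(G(F(p))) holds globally = False
First violation at position 0.

Answer: 0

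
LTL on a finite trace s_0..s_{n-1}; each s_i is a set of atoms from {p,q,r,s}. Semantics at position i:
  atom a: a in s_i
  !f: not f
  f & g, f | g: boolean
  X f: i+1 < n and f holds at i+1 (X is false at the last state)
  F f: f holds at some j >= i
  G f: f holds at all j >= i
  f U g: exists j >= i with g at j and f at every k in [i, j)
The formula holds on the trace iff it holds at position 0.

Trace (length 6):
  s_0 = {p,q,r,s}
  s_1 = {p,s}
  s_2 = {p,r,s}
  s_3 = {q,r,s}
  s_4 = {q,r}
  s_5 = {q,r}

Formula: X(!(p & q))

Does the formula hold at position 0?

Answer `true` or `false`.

Answer: true

Derivation:
s_0={p,q,r,s}: X(!(p & q))=True !(p & q)=False (p & q)=True p=True q=True
s_1={p,s}: X(!(p & q))=True !(p & q)=True (p & q)=False p=True q=False
s_2={p,r,s}: X(!(p & q))=True !(p & q)=True (p & q)=False p=True q=False
s_3={q,r,s}: X(!(p & q))=True !(p & q)=True (p & q)=False p=False q=True
s_4={q,r}: X(!(p & q))=True !(p & q)=True (p & q)=False p=False q=True
s_5={q,r}: X(!(p & q))=False !(p & q)=True (p & q)=False p=False q=True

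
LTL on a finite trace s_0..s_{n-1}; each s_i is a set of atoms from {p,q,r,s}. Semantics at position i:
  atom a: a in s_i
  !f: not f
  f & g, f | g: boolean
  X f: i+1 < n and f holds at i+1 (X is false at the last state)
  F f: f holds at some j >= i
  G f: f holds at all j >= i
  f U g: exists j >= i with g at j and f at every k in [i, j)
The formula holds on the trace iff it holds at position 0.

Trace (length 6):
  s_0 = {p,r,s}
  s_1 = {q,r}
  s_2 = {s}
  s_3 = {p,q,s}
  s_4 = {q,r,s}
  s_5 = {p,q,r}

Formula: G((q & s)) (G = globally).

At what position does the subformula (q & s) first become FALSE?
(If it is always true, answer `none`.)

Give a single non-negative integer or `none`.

s_0={p,r,s}: (q & s)=False q=False s=True
s_1={q,r}: (q & s)=False q=True s=False
s_2={s}: (q & s)=False q=False s=True
s_3={p,q,s}: (q & s)=True q=True s=True
s_4={q,r,s}: (q & s)=True q=True s=True
s_5={p,q,r}: (q & s)=False q=True s=False
G((q & s)) holds globally = False
First violation at position 0.

Answer: 0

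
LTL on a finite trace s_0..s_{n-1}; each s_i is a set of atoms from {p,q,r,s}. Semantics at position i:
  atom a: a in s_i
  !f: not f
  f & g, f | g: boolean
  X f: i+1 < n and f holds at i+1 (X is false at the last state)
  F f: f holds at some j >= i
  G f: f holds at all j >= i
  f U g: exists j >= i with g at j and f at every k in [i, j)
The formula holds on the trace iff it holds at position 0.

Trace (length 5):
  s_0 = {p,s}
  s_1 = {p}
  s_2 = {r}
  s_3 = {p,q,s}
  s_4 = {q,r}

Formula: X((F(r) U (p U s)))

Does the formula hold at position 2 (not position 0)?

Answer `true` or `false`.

Answer: true

Derivation:
s_0={p,s}: X((F(r) U (p U s)))=True (F(r) U (p U s))=True F(r)=True r=False (p U s)=True p=True s=True
s_1={p}: X((F(r) U (p U s)))=True (F(r) U (p U s))=True F(r)=True r=False (p U s)=False p=True s=False
s_2={r}: X((F(r) U (p U s)))=True (F(r) U (p U s))=True F(r)=True r=True (p U s)=False p=False s=False
s_3={p,q,s}: X((F(r) U (p U s)))=False (F(r) U (p U s))=True F(r)=True r=False (p U s)=True p=True s=True
s_4={q,r}: X((F(r) U (p U s)))=False (F(r) U (p U s))=False F(r)=True r=True (p U s)=False p=False s=False
Evaluating at position 2: result = True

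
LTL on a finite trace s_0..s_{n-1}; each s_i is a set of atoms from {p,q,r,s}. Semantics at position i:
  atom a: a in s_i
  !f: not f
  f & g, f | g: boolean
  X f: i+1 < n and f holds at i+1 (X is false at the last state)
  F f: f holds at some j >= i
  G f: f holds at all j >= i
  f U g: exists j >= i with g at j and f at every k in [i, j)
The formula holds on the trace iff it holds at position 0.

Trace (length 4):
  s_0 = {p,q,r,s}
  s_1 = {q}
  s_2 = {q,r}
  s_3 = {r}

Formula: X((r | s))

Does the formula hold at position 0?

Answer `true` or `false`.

s_0={p,q,r,s}: X((r | s))=False (r | s)=True r=True s=True
s_1={q}: X((r | s))=True (r | s)=False r=False s=False
s_2={q,r}: X((r | s))=True (r | s)=True r=True s=False
s_3={r}: X((r | s))=False (r | s)=True r=True s=False

Answer: false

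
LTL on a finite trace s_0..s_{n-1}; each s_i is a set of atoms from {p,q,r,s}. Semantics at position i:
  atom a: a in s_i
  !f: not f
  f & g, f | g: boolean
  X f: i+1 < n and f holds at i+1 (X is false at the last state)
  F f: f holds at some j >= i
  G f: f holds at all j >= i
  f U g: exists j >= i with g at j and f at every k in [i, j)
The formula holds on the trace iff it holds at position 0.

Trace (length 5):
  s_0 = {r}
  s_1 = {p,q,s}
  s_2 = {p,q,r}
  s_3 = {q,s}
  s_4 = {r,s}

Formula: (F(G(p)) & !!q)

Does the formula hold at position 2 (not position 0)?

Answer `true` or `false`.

s_0={r}: (F(G(p)) & !!q)=False F(G(p))=False G(p)=False p=False !!q=False !q=True q=False
s_1={p,q,s}: (F(G(p)) & !!q)=False F(G(p))=False G(p)=False p=True !!q=True !q=False q=True
s_2={p,q,r}: (F(G(p)) & !!q)=False F(G(p))=False G(p)=False p=True !!q=True !q=False q=True
s_3={q,s}: (F(G(p)) & !!q)=False F(G(p))=False G(p)=False p=False !!q=True !q=False q=True
s_4={r,s}: (F(G(p)) & !!q)=False F(G(p))=False G(p)=False p=False !!q=False !q=True q=False
Evaluating at position 2: result = False

Answer: false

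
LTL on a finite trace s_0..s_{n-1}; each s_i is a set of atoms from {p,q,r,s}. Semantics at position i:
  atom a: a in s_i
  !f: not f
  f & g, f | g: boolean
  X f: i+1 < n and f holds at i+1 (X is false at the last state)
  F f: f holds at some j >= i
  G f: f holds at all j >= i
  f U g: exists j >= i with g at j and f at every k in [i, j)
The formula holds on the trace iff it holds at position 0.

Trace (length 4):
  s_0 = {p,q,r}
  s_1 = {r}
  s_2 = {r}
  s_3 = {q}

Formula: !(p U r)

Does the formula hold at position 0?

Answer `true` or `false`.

Answer: false

Derivation:
s_0={p,q,r}: !(p U r)=False (p U r)=True p=True r=True
s_1={r}: !(p U r)=False (p U r)=True p=False r=True
s_2={r}: !(p U r)=False (p U r)=True p=False r=True
s_3={q}: !(p U r)=True (p U r)=False p=False r=False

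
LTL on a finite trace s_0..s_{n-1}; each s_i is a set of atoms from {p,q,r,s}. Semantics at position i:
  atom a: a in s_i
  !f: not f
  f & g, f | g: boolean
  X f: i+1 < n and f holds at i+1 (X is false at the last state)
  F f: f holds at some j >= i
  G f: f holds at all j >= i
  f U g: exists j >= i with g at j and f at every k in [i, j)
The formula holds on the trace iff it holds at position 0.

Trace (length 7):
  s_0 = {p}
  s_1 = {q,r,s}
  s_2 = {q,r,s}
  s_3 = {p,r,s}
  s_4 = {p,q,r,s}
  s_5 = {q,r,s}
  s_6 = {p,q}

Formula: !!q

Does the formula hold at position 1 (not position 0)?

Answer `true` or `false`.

s_0={p}: !!q=False !q=True q=False
s_1={q,r,s}: !!q=True !q=False q=True
s_2={q,r,s}: !!q=True !q=False q=True
s_3={p,r,s}: !!q=False !q=True q=False
s_4={p,q,r,s}: !!q=True !q=False q=True
s_5={q,r,s}: !!q=True !q=False q=True
s_6={p,q}: !!q=True !q=False q=True
Evaluating at position 1: result = True

Answer: true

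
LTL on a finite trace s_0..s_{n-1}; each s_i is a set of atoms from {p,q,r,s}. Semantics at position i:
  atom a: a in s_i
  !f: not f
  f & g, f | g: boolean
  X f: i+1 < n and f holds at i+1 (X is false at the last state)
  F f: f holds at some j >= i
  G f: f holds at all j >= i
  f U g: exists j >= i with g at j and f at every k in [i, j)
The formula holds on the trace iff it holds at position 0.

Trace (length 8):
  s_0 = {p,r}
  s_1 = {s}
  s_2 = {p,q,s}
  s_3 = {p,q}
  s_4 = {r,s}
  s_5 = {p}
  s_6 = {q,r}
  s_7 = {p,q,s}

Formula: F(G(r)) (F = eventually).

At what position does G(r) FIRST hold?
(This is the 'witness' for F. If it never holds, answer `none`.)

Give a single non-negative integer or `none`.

s_0={p,r}: G(r)=False r=True
s_1={s}: G(r)=False r=False
s_2={p,q,s}: G(r)=False r=False
s_3={p,q}: G(r)=False r=False
s_4={r,s}: G(r)=False r=True
s_5={p}: G(r)=False r=False
s_6={q,r}: G(r)=False r=True
s_7={p,q,s}: G(r)=False r=False
F(G(r)) does not hold (no witness exists).

Answer: none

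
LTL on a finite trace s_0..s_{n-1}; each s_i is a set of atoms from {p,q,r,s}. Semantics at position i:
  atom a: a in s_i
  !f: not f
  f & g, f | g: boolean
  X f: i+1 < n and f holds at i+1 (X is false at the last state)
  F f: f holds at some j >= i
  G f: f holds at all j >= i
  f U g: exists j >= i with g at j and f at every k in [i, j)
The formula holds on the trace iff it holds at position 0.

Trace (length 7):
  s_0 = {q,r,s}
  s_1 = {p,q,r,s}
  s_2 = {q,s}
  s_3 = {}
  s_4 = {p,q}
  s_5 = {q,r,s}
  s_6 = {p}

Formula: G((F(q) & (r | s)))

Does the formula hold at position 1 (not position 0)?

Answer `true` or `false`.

s_0={q,r,s}: G((F(q) & (r | s)))=False (F(q) & (r | s))=True F(q)=True q=True (r | s)=True r=True s=True
s_1={p,q,r,s}: G((F(q) & (r | s)))=False (F(q) & (r | s))=True F(q)=True q=True (r | s)=True r=True s=True
s_2={q,s}: G((F(q) & (r | s)))=False (F(q) & (r | s))=True F(q)=True q=True (r | s)=True r=False s=True
s_3={}: G((F(q) & (r | s)))=False (F(q) & (r | s))=False F(q)=True q=False (r | s)=False r=False s=False
s_4={p,q}: G((F(q) & (r | s)))=False (F(q) & (r | s))=False F(q)=True q=True (r | s)=False r=False s=False
s_5={q,r,s}: G((F(q) & (r | s)))=False (F(q) & (r | s))=True F(q)=True q=True (r | s)=True r=True s=True
s_6={p}: G((F(q) & (r | s)))=False (F(q) & (r | s))=False F(q)=False q=False (r | s)=False r=False s=False
Evaluating at position 1: result = False

Answer: false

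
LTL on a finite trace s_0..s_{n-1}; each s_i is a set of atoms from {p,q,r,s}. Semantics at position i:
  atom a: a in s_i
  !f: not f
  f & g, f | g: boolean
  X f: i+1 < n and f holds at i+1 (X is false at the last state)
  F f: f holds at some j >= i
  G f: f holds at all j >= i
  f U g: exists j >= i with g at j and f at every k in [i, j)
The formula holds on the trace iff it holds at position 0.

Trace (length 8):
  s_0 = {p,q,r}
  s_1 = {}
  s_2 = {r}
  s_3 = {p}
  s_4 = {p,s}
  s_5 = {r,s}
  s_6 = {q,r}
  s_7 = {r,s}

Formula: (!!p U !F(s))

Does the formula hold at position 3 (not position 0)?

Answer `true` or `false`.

Answer: false

Derivation:
s_0={p,q,r}: (!!p U !F(s))=False !!p=True !p=False p=True !F(s)=False F(s)=True s=False
s_1={}: (!!p U !F(s))=False !!p=False !p=True p=False !F(s)=False F(s)=True s=False
s_2={r}: (!!p U !F(s))=False !!p=False !p=True p=False !F(s)=False F(s)=True s=False
s_3={p}: (!!p U !F(s))=False !!p=True !p=False p=True !F(s)=False F(s)=True s=False
s_4={p,s}: (!!p U !F(s))=False !!p=True !p=False p=True !F(s)=False F(s)=True s=True
s_5={r,s}: (!!p U !F(s))=False !!p=False !p=True p=False !F(s)=False F(s)=True s=True
s_6={q,r}: (!!p U !F(s))=False !!p=False !p=True p=False !F(s)=False F(s)=True s=False
s_7={r,s}: (!!p U !F(s))=False !!p=False !p=True p=False !F(s)=False F(s)=True s=True
Evaluating at position 3: result = False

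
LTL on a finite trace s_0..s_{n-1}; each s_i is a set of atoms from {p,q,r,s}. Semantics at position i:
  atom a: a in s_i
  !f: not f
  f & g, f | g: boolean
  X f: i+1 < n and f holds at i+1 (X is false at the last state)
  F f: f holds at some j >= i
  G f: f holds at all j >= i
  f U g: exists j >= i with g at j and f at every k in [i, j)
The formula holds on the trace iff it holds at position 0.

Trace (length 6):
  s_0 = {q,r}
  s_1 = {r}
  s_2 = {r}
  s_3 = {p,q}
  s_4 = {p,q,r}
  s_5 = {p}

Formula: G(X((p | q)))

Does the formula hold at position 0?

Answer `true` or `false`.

s_0={q,r}: G(X((p | q)))=False X((p | q))=False (p | q)=True p=False q=True
s_1={r}: G(X((p | q)))=False X((p | q))=False (p | q)=False p=False q=False
s_2={r}: G(X((p | q)))=False X((p | q))=True (p | q)=False p=False q=False
s_3={p,q}: G(X((p | q)))=False X((p | q))=True (p | q)=True p=True q=True
s_4={p,q,r}: G(X((p | q)))=False X((p | q))=True (p | q)=True p=True q=True
s_5={p}: G(X((p | q)))=False X((p | q))=False (p | q)=True p=True q=False

Answer: false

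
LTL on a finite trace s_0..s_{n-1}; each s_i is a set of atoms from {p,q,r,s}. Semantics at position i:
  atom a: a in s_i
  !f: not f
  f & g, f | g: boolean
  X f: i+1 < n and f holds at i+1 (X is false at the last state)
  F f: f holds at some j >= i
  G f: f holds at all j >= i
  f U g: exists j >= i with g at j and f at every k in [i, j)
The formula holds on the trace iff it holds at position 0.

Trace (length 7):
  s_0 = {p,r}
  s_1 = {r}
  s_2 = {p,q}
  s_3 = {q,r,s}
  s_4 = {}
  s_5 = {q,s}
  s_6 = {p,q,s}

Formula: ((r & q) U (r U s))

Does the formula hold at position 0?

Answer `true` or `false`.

s_0={p,r}: ((r & q) U (r U s))=False (r & q)=False r=True q=False (r U s)=False s=False
s_1={r}: ((r & q) U (r U s))=False (r & q)=False r=True q=False (r U s)=False s=False
s_2={p,q}: ((r & q) U (r U s))=False (r & q)=False r=False q=True (r U s)=False s=False
s_3={q,r,s}: ((r & q) U (r U s))=True (r & q)=True r=True q=True (r U s)=True s=True
s_4={}: ((r & q) U (r U s))=False (r & q)=False r=False q=False (r U s)=False s=False
s_5={q,s}: ((r & q) U (r U s))=True (r & q)=False r=False q=True (r U s)=True s=True
s_6={p,q,s}: ((r & q) U (r U s))=True (r & q)=False r=False q=True (r U s)=True s=True

Answer: false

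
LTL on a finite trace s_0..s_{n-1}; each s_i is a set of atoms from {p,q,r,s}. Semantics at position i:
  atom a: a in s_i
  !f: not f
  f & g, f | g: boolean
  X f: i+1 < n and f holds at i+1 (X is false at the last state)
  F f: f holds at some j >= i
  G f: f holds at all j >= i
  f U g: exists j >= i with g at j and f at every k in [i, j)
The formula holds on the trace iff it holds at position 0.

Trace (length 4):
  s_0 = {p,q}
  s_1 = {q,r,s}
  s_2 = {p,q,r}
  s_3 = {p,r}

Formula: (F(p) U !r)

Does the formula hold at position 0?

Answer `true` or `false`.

s_0={p,q}: (F(p) U !r)=True F(p)=True p=True !r=True r=False
s_1={q,r,s}: (F(p) U !r)=False F(p)=True p=False !r=False r=True
s_2={p,q,r}: (F(p) U !r)=False F(p)=True p=True !r=False r=True
s_3={p,r}: (F(p) U !r)=False F(p)=True p=True !r=False r=True

Answer: true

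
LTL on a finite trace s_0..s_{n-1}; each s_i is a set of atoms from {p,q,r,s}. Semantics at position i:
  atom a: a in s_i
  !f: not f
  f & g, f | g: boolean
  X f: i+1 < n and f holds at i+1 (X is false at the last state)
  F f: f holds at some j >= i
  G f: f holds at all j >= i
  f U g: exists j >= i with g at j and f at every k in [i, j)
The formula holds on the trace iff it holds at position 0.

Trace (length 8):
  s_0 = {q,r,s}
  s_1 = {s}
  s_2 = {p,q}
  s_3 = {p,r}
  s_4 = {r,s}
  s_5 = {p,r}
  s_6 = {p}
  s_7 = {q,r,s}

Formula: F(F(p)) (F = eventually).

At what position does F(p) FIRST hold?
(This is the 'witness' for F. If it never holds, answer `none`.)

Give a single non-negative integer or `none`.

Answer: 0

Derivation:
s_0={q,r,s}: F(p)=True p=False
s_1={s}: F(p)=True p=False
s_2={p,q}: F(p)=True p=True
s_3={p,r}: F(p)=True p=True
s_4={r,s}: F(p)=True p=False
s_5={p,r}: F(p)=True p=True
s_6={p}: F(p)=True p=True
s_7={q,r,s}: F(p)=False p=False
F(F(p)) holds; first witness at position 0.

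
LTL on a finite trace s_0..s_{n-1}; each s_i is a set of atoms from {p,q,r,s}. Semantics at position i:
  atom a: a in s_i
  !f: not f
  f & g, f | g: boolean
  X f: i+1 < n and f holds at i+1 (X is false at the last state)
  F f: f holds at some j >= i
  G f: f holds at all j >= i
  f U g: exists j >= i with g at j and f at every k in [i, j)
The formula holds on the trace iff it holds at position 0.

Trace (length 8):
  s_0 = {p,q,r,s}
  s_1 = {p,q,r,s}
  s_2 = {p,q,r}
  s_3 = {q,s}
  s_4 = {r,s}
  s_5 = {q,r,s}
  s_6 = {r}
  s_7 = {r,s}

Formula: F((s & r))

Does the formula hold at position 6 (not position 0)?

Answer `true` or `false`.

Answer: true

Derivation:
s_0={p,q,r,s}: F((s & r))=True (s & r)=True s=True r=True
s_1={p,q,r,s}: F((s & r))=True (s & r)=True s=True r=True
s_2={p,q,r}: F((s & r))=True (s & r)=False s=False r=True
s_3={q,s}: F((s & r))=True (s & r)=False s=True r=False
s_4={r,s}: F((s & r))=True (s & r)=True s=True r=True
s_5={q,r,s}: F((s & r))=True (s & r)=True s=True r=True
s_6={r}: F((s & r))=True (s & r)=False s=False r=True
s_7={r,s}: F((s & r))=True (s & r)=True s=True r=True
Evaluating at position 6: result = True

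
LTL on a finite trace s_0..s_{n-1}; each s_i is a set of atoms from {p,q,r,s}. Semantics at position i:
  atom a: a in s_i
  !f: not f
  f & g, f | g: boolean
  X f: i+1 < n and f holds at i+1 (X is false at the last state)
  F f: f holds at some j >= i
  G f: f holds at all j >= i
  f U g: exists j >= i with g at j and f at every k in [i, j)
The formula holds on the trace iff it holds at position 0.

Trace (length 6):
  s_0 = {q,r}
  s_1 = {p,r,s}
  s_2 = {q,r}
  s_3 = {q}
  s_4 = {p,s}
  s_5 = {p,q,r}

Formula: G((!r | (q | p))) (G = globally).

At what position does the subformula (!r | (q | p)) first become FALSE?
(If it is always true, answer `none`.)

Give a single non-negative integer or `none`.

s_0={q,r}: (!r | (q | p))=True !r=False r=True (q | p)=True q=True p=False
s_1={p,r,s}: (!r | (q | p))=True !r=False r=True (q | p)=True q=False p=True
s_2={q,r}: (!r | (q | p))=True !r=False r=True (q | p)=True q=True p=False
s_3={q}: (!r | (q | p))=True !r=True r=False (q | p)=True q=True p=False
s_4={p,s}: (!r | (q | p))=True !r=True r=False (q | p)=True q=False p=True
s_5={p,q,r}: (!r | (q | p))=True !r=False r=True (q | p)=True q=True p=True
G((!r | (q | p))) holds globally = True
No violation — formula holds at every position.

Answer: none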